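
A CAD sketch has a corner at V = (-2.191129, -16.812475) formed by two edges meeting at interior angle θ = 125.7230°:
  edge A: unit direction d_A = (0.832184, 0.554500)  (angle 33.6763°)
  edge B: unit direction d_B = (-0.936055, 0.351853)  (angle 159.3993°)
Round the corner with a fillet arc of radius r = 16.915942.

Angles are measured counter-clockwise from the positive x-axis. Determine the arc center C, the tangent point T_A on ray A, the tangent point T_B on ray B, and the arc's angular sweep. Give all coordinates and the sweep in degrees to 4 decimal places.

center=(-4.3554,2.0726) T_A=(5.0245,-12.0046) T_B=(-10.3074,-13.7617) sweep=54.2770

bisector direction at 96.5378° = (-0.113859,0.993497)
center distance |VC| = r/sin(θ/2) = 16.915942/sin(62.8615°) = 19.008673
C = V + |VC|·bis = (-4.3554,2.0726)
T_A = V + ((C−V)·d_A)·d_A = V + 8.6707·d_A = (5.0245,-12.0046)
T_B = V + ((C−V)·d_B)·d_B = V + 8.6707·d_B = (-10.3074,-13.7617)
sweep = 180° − θ = 54.2770°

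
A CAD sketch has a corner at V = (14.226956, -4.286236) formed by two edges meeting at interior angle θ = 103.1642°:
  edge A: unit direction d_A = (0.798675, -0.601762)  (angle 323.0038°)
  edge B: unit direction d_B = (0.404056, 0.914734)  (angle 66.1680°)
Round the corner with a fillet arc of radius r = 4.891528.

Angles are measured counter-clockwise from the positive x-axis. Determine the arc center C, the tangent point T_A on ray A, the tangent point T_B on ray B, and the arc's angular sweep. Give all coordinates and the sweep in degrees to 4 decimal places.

bisector direction at 14.5859° = (0.967771,0.251831)
center distance |VC| = r/sin(θ/2) = 4.891528/sin(51.5821°) = 6.243181
C = V + |VC|·bis = (20.2689,-2.7140)
T_A = V + ((C−V)·d_A)·d_A = V + 3.8795·d_A = (17.3254,-6.6208)
T_B = V + ((C−V)·d_B)·d_B = V + 3.8795·d_B = (15.7945,-0.7376)
sweep = 180° − θ = 76.8358°

center=(20.2689,-2.7140) T_A=(17.3254,-6.6208) T_B=(15.7945,-0.7376) sweep=76.8358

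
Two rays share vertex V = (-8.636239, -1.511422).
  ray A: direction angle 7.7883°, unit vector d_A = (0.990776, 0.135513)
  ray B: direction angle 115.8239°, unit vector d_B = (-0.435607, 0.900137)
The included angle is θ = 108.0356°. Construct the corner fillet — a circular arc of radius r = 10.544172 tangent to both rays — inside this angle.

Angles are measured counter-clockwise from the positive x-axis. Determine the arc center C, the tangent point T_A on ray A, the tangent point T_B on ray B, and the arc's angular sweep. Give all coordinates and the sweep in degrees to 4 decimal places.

center=(-2.4799,9.9729) T_A=(-1.0511,-0.4740) T_B=(-11.9711,5.3798) sweep=71.9644

bisector direction at 61.8061° = (0.472457,0.881354)
center distance |VC| = r/sin(θ/2) = 10.544172/sin(54.0178°) = 13.030373
C = V + |VC|·bis = (-2.4799,9.9729)
T_A = V + ((C−V)·d_A)·d_A = V + 7.6558·d_A = (-1.0511,-0.4740)
T_B = V + ((C−V)·d_B)·d_B = V + 7.6558·d_B = (-11.9711,5.3798)
sweep = 180° − θ = 71.9644°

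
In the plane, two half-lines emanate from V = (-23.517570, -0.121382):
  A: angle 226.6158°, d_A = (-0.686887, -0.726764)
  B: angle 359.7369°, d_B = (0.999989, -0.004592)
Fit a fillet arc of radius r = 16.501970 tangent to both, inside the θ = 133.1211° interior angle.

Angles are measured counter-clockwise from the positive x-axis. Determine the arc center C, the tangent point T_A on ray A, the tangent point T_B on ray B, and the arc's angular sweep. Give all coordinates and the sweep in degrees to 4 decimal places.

center=(-16.4389,-16.6560) T_A=(-28.4319,-5.3210) T_B=(-16.3631,-0.1542) sweep=46.8789

bisector direction at 293.1764° = (0.393562,-0.919298)
center distance |VC| = r/sin(θ/2) = 16.501970/sin(66.5606°) = 17.986172
C = V + |VC|·bis = (-16.4389,-16.6560)
T_A = V + ((C−V)·d_A)·d_A = V + 7.1545·d_A = (-28.4319,-5.3210)
T_B = V + ((C−V)·d_B)·d_B = V + 7.1545·d_B = (-16.3631,-0.1542)
sweep = 180° − θ = 46.8789°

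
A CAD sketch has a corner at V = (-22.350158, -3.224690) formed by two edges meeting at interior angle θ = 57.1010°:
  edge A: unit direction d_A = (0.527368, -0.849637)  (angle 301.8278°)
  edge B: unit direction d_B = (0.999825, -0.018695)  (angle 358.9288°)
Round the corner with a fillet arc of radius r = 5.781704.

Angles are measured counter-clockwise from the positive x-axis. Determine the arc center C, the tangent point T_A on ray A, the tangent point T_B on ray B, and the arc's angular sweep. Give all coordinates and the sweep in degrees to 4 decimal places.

bisector direction at 330.3783° = (0.869308,-0.494271)
center distance |VC| = r/sin(θ/2) = 5.781704/sin(28.5505°) = 12.097307
C = V + |VC|·bis = (-11.8339,-9.2040)
T_A = V + ((C−V)·d_A)·d_A = V + 10.6262·d_A = (-16.7462,-12.2531)
T_B = V + ((C−V)·d_B)·d_B = V + 10.6262·d_B = (-11.7258,-3.4233)
sweep = 180° − θ = 122.8990°

center=(-11.8339,-9.2040) T_A=(-16.7462,-12.2531) T_B=(-11.7258,-3.4233) sweep=122.8990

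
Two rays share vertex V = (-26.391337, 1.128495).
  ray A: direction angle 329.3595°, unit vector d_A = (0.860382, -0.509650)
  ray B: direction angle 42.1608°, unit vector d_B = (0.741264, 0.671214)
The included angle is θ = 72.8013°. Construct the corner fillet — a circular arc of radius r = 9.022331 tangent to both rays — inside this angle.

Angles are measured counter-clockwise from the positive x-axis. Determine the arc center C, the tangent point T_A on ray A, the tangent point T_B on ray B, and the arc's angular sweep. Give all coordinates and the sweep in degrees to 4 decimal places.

center=(-11.2644,2.6544) T_A=(-15.8626,-5.1082) T_B=(-17.3203,9.3423) sweep=107.1987

bisector direction at 5.7602° = (0.994951,0.100364)
center distance |VC| = r/sin(θ/2) = 9.022331/sin(36.4006°) = 15.203750
C = V + |VC|·bis = (-11.2644,2.6544)
T_A = V + ((C−V)·d_A)·d_A = V + 12.2373·d_A = (-15.8626,-5.1082)
T_B = V + ((C−V)·d_B)·d_B = V + 12.2373·d_B = (-17.3203,9.3423)
sweep = 180° − θ = 107.1987°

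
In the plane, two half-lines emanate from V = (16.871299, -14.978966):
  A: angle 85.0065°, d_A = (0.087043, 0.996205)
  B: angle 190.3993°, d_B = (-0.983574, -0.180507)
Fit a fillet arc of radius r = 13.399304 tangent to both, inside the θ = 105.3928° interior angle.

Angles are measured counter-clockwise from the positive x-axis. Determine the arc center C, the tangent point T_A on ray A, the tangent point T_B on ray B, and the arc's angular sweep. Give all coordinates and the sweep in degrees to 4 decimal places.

bisector direction at 137.7029° = (-0.739665,0.672975)
center distance |VC| = r/sin(θ/2) = 13.399304/sin(52.6964°) = 16.845245
C = V + |VC|·bis = (4.4115,-3.6425)
T_A = V + ((C−V)·d_A)·d_A = V + 10.2089·d_A = (17.7599,-4.8088)
T_B = V + ((C−V)·d_B)·d_B = V + 10.2089·d_B = (6.8301,-16.8217)
sweep = 180° − θ = 74.6072°

center=(4.4115,-3.6425) T_A=(17.7599,-4.8088) T_B=(6.8301,-16.8217) sweep=74.6072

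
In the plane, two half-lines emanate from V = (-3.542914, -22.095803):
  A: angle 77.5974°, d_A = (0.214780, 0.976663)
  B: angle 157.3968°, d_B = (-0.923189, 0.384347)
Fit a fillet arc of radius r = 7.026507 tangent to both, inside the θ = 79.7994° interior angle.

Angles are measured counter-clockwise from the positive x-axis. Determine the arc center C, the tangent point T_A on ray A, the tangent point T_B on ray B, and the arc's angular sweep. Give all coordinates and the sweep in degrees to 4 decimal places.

center=(-8.6005,-12.3791) T_A=(-1.7380,-13.8882) T_B=(-11.3011,-18.8659) sweep=100.2006

bisector direction at 117.4971° = (-0.461704,0.887034)
center distance |VC| = r/sin(θ/2) = 7.026507/sin(39.8997°) = 10.954174
C = V + |VC|·bis = (-8.6005,-12.3791)
T_A = V + ((C−V)·d_A)·d_A = V + 8.4037·d_A = (-1.7380,-13.8882)
T_B = V + ((C−V)·d_B)·d_B = V + 8.4037·d_B = (-11.3011,-18.8659)
sweep = 180° − θ = 100.2006°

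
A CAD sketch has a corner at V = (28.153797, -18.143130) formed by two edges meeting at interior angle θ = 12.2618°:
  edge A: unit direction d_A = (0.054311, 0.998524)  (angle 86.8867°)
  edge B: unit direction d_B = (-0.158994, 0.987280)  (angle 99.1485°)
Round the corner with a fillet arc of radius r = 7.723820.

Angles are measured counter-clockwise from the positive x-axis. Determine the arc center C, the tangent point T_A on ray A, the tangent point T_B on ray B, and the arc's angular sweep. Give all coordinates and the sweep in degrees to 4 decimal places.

center=(24.3467,54.0768) T_A=(32.0591,53.6573) T_B=(16.7211,52.8488) sweep=167.7382

bisector direction at 93.0176° = (-0.052643,0.998613)
center distance |VC| = r/sin(θ/2) = 7.723820/sin(6.1309°) = 72.320203
C = V + |VC|·bis = (24.3467,54.0768)
T_A = V + ((C−V)·d_A)·d_A = V + 71.9066·d_A = (32.0591,53.6573)
T_B = V + ((C−V)·d_B)·d_B = V + 71.9066·d_B = (16.7211,52.8488)
sweep = 180° − θ = 167.7382°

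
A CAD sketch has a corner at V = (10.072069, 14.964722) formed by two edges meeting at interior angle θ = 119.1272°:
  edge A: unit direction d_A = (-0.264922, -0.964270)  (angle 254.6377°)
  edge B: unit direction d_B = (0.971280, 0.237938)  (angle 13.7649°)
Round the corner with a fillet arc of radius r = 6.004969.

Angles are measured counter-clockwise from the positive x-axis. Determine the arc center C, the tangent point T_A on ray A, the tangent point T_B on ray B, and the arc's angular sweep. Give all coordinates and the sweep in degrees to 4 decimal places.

center=(14.9278,9.9717) T_A=(9.1374,11.5626) T_B=(13.4990,15.8042) sweep=60.8728

bisector direction at 314.2013° = (0.697181,-0.716895)
center distance |VC| = r/sin(θ/2) = 6.004969/sin(59.5636°) = 6.964770
C = V + |VC|·bis = (14.9278,9.9717)
T_A = V + ((C−V)·d_A)·d_A = V + 3.5282·d_A = (9.1374,11.5626)
T_B = V + ((C−V)·d_B)·d_B = V + 3.5282·d_B = (13.4990,15.8042)
sweep = 180° − θ = 60.8728°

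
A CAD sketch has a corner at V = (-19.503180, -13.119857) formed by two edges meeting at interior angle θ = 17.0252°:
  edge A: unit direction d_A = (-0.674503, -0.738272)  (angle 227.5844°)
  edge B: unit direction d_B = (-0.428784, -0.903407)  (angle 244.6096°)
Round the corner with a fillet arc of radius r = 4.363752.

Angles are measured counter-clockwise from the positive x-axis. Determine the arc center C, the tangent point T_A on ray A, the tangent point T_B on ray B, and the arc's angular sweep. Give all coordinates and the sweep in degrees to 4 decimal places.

bisector direction at 236.0970° = (-0.557789,-0.829983)
center distance |VC| = r/sin(θ/2) = 4.363752/sin(8.5126°) = 29.479452
C = V + |VC|·bis = (-35.9465,-37.5873)
T_A = V + ((C−V)·d_A)·d_A = V + 29.1547·d_A = (-39.1681,-34.6439)
T_B = V + ((C−V)·d_B)·d_B = V + 29.1547·d_B = (-32.0042,-39.4584)
sweep = 180° − θ = 162.9748°

center=(-35.9465,-37.5873) T_A=(-39.1681,-34.6439) T_B=(-32.0042,-39.4584) sweep=162.9748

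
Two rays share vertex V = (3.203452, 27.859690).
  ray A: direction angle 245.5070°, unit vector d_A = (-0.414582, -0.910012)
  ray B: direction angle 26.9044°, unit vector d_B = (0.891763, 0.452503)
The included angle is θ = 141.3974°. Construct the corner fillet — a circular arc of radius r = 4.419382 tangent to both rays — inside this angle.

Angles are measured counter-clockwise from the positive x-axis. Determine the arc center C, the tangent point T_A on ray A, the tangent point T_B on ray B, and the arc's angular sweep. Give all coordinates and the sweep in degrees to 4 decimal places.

center=(6.5835,24.6190) T_A=(2.5618,26.4512) T_B=(4.5837,28.5601) sweep=38.6026

bisector direction at 316.2057° = (0.721829,-0.692071)
center distance |VC| = r/sin(θ/2) = 4.419382/sin(70.6987°) = 4.682573
C = V + |VC|·bis = (6.5835,24.6190)
T_A = V + ((C−V)·d_A)·d_A = V + 1.5478·d_A = (2.5618,26.4512)
T_B = V + ((C−V)·d_B)·d_B = V + 1.5478·d_B = (4.5837,28.5601)
sweep = 180° − θ = 38.6026°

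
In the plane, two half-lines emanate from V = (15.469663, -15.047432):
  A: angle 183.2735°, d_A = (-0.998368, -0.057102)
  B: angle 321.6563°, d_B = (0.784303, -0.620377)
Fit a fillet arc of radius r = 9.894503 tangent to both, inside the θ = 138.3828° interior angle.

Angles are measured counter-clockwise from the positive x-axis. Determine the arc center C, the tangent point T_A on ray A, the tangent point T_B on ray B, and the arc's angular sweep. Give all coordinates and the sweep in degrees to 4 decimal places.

center=(12.2805,-25.1405) T_A=(11.7155,-15.2622) T_B=(18.4189,-17.3802) sweep=41.6172

bisector direction at 252.4649° = (-0.301290,-0.953533)
center distance |VC| = r/sin(θ/2) = 9.894503/sin(69.1914°) = 10.584933
C = V + |VC|·bis = (12.2805,-25.1405)
T_A = V + ((C−V)·d_A)·d_A = V + 3.7603·d_A = (11.7155,-15.2622)
T_B = V + ((C−V)·d_B)·d_B = V + 3.7603·d_B = (18.4189,-17.3802)
sweep = 180° − θ = 41.6172°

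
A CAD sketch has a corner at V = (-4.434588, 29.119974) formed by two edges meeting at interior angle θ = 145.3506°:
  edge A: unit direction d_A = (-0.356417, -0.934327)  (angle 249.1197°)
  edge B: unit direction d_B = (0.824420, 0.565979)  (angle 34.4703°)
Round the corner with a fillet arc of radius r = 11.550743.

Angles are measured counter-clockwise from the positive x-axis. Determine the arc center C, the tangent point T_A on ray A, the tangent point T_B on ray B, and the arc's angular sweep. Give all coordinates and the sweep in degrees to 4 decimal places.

bisector direction at 321.7950° = (0.785803,-0.618477)
center distance |VC| = r/sin(θ/2) = 11.550743/sin(72.6753°) = 12.099675
C = V + |VC|·bis = (5.0734,21.6366)
T_A = V + ((C−V)·d_A)·d_A = V + 3.6031·d_A = (-5.7188,25.7535)
T_B = V + ((C−V)·d_B)·d_B = V + 3.6031·d_B = (-1.4641,31.1593)
sweep = 180° − θ = 34.6494°

center=(5.0734,21.6366) T_A=(-5.7188,25.7535) T_B=(-1.4641,31.1593) sweep=34.6494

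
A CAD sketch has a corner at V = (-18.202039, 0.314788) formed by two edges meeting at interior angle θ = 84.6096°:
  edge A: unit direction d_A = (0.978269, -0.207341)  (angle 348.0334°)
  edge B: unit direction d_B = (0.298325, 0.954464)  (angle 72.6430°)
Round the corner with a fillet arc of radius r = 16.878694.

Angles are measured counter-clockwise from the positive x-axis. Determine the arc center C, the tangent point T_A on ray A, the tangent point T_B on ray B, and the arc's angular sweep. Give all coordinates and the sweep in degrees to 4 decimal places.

bisector direction at 30.3382° = (0.863059,0.505103)
center distance |VC| = r/sin(θ/2) = 16.878694/sin(42.3048°) = 25.077008
C = V + |VC|·bis = (3.4409,12.9813)
T_A = V + ((C−V)·d_A)·d_A = V + 18.5463·d_A = (-0.0588,-3.5306)
T_B = V + ((C−V)·d_B)·d_B = V + 18.5463·d_B = (-12.6692,18.0166)
sweep = 180° − θ = 95.3904°

center=(3.4409,12.9813) T_A=(-0.0588,-3.5306) T_B=(-12.6692,18.0166) sweep=95.3904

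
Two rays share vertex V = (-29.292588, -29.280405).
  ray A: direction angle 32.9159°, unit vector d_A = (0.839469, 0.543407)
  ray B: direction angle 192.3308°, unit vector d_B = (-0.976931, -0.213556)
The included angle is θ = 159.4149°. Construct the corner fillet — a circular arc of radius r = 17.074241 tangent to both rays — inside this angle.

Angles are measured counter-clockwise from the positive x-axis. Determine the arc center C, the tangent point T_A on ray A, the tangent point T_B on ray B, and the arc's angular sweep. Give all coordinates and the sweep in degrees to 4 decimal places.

center=(-35.9680,-13.2622) T_A=(-26.6897,-27.5955) T_B=(-32.3217,-29.9426) sweep=20.5851

bisector direction at 112.6234° = (-0.384672,0.923054)
center distance |VC| = r/sin(θ/2) = 17.074241/sin(79.7074°) = 17.353488
C = V + |VC|·bis = (-35.9680,-13.2622)
T_A = V + ((C−V)·d_A)·d_A = V + 3.1006·d_A = (-26.6897,-27.5955)
T_B = V + ((C−V)·d_B)·d_B = V + 3.1006·d_B = (-32.3217,-29.9426)
sweep = 180° − θ = 20.5851°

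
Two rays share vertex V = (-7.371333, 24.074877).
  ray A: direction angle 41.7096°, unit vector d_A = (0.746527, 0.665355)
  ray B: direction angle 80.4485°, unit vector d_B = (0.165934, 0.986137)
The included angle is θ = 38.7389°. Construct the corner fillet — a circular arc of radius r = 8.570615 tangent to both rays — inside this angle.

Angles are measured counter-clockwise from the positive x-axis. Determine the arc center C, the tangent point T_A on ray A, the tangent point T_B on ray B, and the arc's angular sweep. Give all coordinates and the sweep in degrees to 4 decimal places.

center=(5.1258,46.6938) T_A=(10.8283,40.2956) T_B=(-3.3260,48.1160) sweep=141.2611

bisector direction at 61.0791° = (0.483602,0.875288)
center distance |VC| = r/sin(θ/2) = 8.570615/sin(19.3695°) = 25.841713
C = V + |VC|·bis = (5.1258,46.6938)
T_A = V + ((C−V)·d_A)·d_A = V + 24.3791·d_A = (10.8283,40.2956)
T_B = V + ((C−V)·d_B)·d_B = V + 24.3791·d_B = (-3.3260,48.1160)
sweep = 180° − θ = 141.2611°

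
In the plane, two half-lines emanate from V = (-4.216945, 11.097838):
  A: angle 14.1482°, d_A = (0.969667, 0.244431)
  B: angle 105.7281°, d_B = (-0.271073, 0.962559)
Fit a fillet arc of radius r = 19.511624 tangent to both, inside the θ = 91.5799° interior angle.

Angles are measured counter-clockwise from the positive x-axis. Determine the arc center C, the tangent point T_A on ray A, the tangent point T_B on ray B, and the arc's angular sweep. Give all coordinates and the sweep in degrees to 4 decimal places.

bisector direction at 59.9382° = (0.500935,0.865485)
center distance |VC| = r/sin(θ/2) = 19.511624/sin(45.7899°) = 27.220902
C = V + |VC|·bis = (9.4189,34.6571)
T_A = V + ((C−V)·d_A)·d_A = V + 18.9809·d_A = (14.1882,15.7374)
T_B = V + ((C−V)·d_B)·d_B = V + 18.9809·d_B = (-9.3621,29.3681)
sweep = 180° − θ = 88.4201°

center=(9.4189,34.6571) T_A=(14.1882,15.7374) T_B=(-9.3621,29.3681) sweep=88.4201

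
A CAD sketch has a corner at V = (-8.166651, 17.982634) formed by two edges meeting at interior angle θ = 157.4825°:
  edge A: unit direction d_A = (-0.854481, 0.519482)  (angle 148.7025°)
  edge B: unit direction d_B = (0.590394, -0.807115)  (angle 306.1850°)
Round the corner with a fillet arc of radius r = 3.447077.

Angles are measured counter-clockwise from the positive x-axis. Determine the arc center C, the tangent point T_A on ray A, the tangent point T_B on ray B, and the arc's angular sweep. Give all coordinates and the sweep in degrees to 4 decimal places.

center=(-10.5437,15.3936) T_A=(-8.7530,18.3391) T_B=(-7.7615,17.4288) sweep=22.5175

bisector direction at 227.4437° = (-0.676314,-0.736614)
center distance |VC| = r/sin(θ/2) = 3.447077/sin(78.7412°) = 3.514716
C = V + |VC|·bis = (-10.5437,15.3936)
T_A = V + ((C−V)·d_A)·d_A = V + 0.6862·d_A = (-8.7530,18.3391)
T_B = V + ((C−V)·d_B)·d_B = V + 0.6862·d_B = (-7.7615,17.4288)
sweep = 180° − θ = 22.5175°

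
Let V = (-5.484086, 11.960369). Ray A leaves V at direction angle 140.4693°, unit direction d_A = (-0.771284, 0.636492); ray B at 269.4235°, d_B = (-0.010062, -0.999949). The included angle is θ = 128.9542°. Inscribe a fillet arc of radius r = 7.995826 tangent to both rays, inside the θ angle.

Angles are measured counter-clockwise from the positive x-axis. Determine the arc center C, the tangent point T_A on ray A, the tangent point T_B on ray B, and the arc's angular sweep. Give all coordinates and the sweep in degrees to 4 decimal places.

center=(-13.5179,8.2233) T_A=(-8.4286,14.3903) T_B=(-5.5225,8.1428) sweep=51.0458

bisector direction at 204.9464° = (-0.906703,-0.421770)
center distance |VC| = r/sin(θ/2) = 7.995826/sin(64.4771°) = 8.860494
C = V + |VC|·bis = (-13.5179,8.2233)
T_A = V + ((C−V)·d_A)·d_A = V + 3.8177·d_A = (-8.4286,14.3903)
T_B = V + ((C−V)·d_B)·d_B = V + 3.8177·d_B = (-5.5225,8.1428)
sweep = 180° − θ = 51.0458°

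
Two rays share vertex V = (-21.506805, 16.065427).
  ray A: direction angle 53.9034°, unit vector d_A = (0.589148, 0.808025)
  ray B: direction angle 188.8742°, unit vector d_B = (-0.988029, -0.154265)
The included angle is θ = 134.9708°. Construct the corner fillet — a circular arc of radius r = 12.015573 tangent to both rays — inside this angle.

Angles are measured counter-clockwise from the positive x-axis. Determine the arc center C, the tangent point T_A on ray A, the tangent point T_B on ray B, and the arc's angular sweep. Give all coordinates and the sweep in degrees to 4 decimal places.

bisector direction at 121.3888° = (-0.520843,0.853653)
center distance |VC| = r/sin(θ/2) = 12.015573/sin(67.4854°) = 13.006936
C = V + |VC|·bis = (-28.2814,27.1688)
T_A = V + ((C−V)·d_A)·d_A = V + 4.9806·d_A = (-18.5725,20.0899)
T_B = V + ((C−V)·d_B)·d_B = V + 4.9806·d_B = (-26.4278,15.2971)
sweep = 180° − θ = 45.0292°

center=(-28.2814,27.1688) T_A=(-18.5725,20.0899) T_B=(-26.4278,15.2971) sweep=45.0292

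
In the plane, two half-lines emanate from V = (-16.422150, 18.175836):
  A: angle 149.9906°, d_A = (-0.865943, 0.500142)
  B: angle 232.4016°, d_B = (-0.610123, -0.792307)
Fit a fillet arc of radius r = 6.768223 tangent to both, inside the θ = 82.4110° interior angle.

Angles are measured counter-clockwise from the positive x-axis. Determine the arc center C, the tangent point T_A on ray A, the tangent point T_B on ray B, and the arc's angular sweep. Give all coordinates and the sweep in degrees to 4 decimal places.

center=(-26.5008,16.1809) T_A=(-23.1157,22.0418) T_B=(-21.1383,12.0515) sweep=97.5890

bisector direction at 191.1961° = (-0.980968,-0.194168)
center distance |VC| = r/sin(θ/2) = 6.768223/sin(41.2055°) = 10.274160
C = V + |VC|·bis = (-26.5008,16.1809)
T_A = V + ((C−V)·d_A)·d_A = V + 7.7298·d_A = (-23.1157,22.0418)
T_B = V + ((C−V)·d_B)·d_B = V + 7.7298·d_B = (-21.1383,12.0515)
sweep = 180° − θ = 97.5890°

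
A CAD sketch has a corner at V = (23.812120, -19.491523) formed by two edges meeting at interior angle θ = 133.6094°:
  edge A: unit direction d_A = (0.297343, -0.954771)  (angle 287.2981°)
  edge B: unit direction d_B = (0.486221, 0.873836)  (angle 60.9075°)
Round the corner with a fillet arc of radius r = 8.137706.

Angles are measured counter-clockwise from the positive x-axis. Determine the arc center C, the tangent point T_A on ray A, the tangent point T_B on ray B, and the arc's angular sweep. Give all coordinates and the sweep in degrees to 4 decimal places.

center=(32.6186,-20.4012) T_A=(24.8490,-22.8208) T_B=(25.5076,-16.4444) sweep=46.3906

bisector direction at 354.1028° = (0.994708,-0.102744)
center distance |VC| = r/sin(θ/2) = 8.137706/sin(66.8047°) = 8.853342
C = V + |VC|·bis = (32.6186,-20.4012)
T_A = V + ((C−V)·d_A)·d_A = V + 3.4870·d_A = (24.8490,-22.8208)
T_B = V + ((C−V)·d_B)·d_B = V + 3.4870·d_B = (25.5076,-16.4444)
sweep = 180° − θ = 46.3906°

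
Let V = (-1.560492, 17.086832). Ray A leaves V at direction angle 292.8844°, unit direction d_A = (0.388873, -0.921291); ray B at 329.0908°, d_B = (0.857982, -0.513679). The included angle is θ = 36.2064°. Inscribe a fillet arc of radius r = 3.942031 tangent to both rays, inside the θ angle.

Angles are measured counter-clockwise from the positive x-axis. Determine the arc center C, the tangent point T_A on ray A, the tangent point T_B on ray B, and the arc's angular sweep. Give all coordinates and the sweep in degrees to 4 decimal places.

center=(6.7604,7.5105) T_A=(3.1287,5.9776) T_B=(8.7854,10.8927) sweep=143.7936

bisector direction at 310.9876° = (0.655896,-0.754852)
center distance |VC| = r/sin(θ/2) = 3.942031/sin(18.1032°) = 12.686374
C = V + |VC|·bis = (6.7604,7.5105)
T_A = V + ((C−V)·d_A)·d_A = V + 12.0584·d_A = (3.1287,5.9776)
T_B = V + ((C−V)·d_B)·d_B = V + 12.0584·d_B = (8.7854,10.8927)
sweep = 180° − θ = 143.7936°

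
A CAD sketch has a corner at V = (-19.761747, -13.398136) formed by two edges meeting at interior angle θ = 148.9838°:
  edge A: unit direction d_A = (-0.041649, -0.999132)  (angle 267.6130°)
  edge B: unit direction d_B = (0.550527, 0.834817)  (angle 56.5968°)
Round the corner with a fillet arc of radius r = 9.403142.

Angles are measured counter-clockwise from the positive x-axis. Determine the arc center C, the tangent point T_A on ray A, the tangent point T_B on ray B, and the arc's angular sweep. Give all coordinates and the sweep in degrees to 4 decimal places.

center=(-10.4754,-16.3967) T_A=(-19.8704,-16.0050) T_B=(-18.3253,-11.2200) sweep=31.0162

bisector direction at 342.1049° = (0.951621,-0.307275)
center distance |VC| = r/sin(θ/2) = 9.403142/sin(74.4919°) = 9.758420
C = V + |VC|·bis = (-10.4754,-16.3967)
T_A = V + ((C−V)·d_A)·d_A = V + 2.6092·d_A = (-19.8704,-16.0050)
T_B = V + ((C−V)·d_B)·d_B = V + 2.6092·d_B = (-18.3253,-11.2200)
sweep = 180° − θ = 31.0162°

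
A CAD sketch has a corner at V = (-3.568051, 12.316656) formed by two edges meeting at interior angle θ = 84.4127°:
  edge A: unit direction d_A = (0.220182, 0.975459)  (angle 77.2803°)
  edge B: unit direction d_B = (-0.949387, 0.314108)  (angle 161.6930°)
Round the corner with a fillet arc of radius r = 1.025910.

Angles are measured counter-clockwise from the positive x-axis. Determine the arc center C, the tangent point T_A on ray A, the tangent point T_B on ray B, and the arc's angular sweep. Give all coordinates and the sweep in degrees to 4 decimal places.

bisector direction at 119.4866° = (-0.492221,0.870470)
center distance |VC| = r/sin(θ/2) = 1.025910/sin(42.2064°) = 1.527100
C = V + |VC|·bis = (-4.3197,13.6460)
T_A = V + ((C−V)·d_A)·d_A = V + 1.1312·d_A = (-3.3190,13.4201)
T_B = V + ((C−V)·d_B)·d_B = V + 1.1312·d_B = (-4.6420,12.6720)
sweep = 180° − θ = 95.5873°

center=(-4.3197,13.6460) T_A=(-3.3190,13.4201) T_B=(-4.6420,12.6720) sweep=95.5873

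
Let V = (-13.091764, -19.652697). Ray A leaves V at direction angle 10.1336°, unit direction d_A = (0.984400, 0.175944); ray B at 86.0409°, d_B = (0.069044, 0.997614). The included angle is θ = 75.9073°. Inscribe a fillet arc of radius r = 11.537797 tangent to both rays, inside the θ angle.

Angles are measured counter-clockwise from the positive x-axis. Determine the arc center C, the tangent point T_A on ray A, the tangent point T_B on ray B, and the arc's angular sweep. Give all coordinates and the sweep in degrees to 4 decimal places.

bisector direction at 48.0873° = (0.667998,0.744163)
center distance |VC| = r/sin(θ/2) = 11.537797/sin(37.9537°) = 18.759919
C = V + |VC|·bis = (-0.5602,-5.6923)
T_A = V + ((C−V)·d_A)·d_A = V + 14.7924·d_A = (1.4698,-17.0501)
T_B = V + ((C−V)·d_B)·d_B = V + 14.7924·d_B = (-12.0704,-4.8956)
sweep = 180° − θ = 104.0927°

center=(-0.5602,-5.6923) T_A=(1.4698,-17.0501) T_B=(-12.0704,-4.8956) sweep=104.0927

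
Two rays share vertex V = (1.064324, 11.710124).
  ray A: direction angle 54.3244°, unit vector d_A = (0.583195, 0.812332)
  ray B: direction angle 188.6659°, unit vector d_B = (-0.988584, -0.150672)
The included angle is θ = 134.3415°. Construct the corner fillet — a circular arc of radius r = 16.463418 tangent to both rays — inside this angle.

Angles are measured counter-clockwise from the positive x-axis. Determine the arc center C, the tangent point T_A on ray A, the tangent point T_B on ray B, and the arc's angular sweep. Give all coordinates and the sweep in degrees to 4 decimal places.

center=(-8.2676,26.9414) T_A=(5.1061,17.3400) T_B=(-5.7870,10.6659) sweep=45.6585

bisector direction at 121.4951° = (-0.522426,0.852684)
center distance |VC| = r/sin(θ/2) = 16.463418/sin(67.1707°) = 17.862688
C = V + |VC|·bis = (-8.2676,26.9414)
T_A = V + ((C−V)·d_A)·d_A = V + 6.9305·d_A = (5.1061,17.3400)
T_B = V + ((C−V)·d_B)·d_B = V + 6.9305·d_B = (-5.7870,10.6659)
sweep = 180° − θ = 45.6585°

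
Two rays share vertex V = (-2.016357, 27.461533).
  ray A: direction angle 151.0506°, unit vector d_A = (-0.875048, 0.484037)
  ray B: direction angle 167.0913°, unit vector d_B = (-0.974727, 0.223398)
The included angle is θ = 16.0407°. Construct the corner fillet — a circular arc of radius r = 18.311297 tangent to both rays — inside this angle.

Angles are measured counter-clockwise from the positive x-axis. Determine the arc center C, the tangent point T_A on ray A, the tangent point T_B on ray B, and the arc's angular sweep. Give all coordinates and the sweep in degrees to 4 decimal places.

bisector direction at 159.0709° = (-0.934023,0.357212)
center distance |VC| = r/sin(θ/2) = 18.311297/sin(8.0204°) = 131.240437
C = V + |VC|·bis = (-124.5980,74.3421)
T_A = V + ((C−V)·d_A)·d_A = V + 129.9567·d_A = (-115.7347,90.3654)
T_B = V + ((C−V)·d_B)·d_B = V + 129.9567·d_B = (-128.6887,56.4936)
sweep = 180° − θ = 163.9593°

center=(-124.5980,74.3421) T_A=(-115.7347,90.3654) T_B=(-128.6887,56.4936) sweep=163.9593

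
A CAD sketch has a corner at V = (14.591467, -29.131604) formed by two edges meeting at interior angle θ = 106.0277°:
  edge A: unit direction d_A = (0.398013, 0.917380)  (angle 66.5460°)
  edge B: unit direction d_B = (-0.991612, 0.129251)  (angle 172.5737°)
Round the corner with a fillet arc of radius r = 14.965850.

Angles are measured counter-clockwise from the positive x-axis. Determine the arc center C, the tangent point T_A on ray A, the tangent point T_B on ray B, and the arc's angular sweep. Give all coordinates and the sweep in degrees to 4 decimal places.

center=(5.3485,-12.8344) T_A=(19.0778,-18.7910) T_B=(3.4141,-27.6747) sweep=73.9723

bisector direction at 119.5599° = (-0.493332,0.869841)
center distance |VC| = r/sin(θ/2) = 14.965850/sin(53.0138°) = 18.735862
C = V + |VC|·bis = (5.3485,-12.8344)
T_A = V + ((C−V)·d_A)·d_A = V + 11.2719·d_A = (19.0778,-18.7910)
T_B = V + ((C−V)·d_B)·d_B = V + 11.2719·d_B = (3.4141,-27.6747)
sweep = 180° − θ = 73.9723°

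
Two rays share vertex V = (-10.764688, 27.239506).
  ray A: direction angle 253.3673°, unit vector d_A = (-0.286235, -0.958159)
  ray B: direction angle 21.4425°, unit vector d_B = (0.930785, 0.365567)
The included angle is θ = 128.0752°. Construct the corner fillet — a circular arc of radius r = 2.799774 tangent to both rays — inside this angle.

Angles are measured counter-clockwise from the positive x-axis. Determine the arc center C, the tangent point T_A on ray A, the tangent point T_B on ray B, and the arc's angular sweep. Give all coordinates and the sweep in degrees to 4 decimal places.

bisector direction at 317.4049° = (0.736155,-0.676813)
center distance |VC| = r/sin(θ/2) = 2.799774/sin(64.0376°) = 3.114038
C = V + |VC|·bis = (-8.4723,25.1319)
T_A = V + ((C−V)·d_A)·d_A = V + 1.3633·d_A = (-11.1549,25.9333)
T_B = V + ((C−V)·d_B)·d_B = V + 1.3633·d_B = (-9.4958,27.7379)
sweep = 180° − θ = 51.9248°

center=(-8.4723,25.1319) T_A=(-11.1549,25.9333) T_B=(-9.4958,27.7379) sweep=51.9248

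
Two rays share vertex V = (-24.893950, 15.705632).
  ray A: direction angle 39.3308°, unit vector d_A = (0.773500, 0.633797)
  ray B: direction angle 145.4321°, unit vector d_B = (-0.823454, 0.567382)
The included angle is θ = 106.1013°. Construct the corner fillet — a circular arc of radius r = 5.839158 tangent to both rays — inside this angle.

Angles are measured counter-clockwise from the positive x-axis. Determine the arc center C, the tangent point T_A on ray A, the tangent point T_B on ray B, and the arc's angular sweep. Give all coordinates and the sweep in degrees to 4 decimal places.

bisector direction at 92.3815° = (-0.041552,0.999136)
center distance |VC| = r/sin(θ/2) = 5.839158/sin(53.0506°) = 7.306554
C = V + |VC|·bis = (-25.1976,23.0059)
T_A = V + ((C−V)·d_A)·d_A = V + 4.3920·d_A = (-21.4967,18.4893)
T_B = V + ((C−V)·d_B)·d_B = V + 4.3920·d_B = (-28.5106,18.1976)
sweep = 180° − θ = 73.8987°

center=(-25.1976,23.0059) T_A=(-21.4967,18.4893) T_B=(-28.5106,18.1976) sweep=73.8987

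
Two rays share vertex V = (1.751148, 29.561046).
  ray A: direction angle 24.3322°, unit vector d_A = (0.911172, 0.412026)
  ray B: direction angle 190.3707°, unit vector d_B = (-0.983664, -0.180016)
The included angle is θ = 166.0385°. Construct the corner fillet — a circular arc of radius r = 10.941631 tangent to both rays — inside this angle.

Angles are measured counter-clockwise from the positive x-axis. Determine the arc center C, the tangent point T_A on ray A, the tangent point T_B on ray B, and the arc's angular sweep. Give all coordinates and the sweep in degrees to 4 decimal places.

bisector direction at 107.3514° = (-0.298232,0.954493)
center distance |VC| = r/sin(θ/2) = 10.941631/sin(83.0192°) = 11.023347
C = V + |VC|·bis = (-1.5364,40.0828)
T_A = V + ((C−V)·d_A)·d_A = V + 1.3397·d_A = (2.9719,30.1131)
T_B = V + ((C−V)·d_B)·d_B = V + 1.3397·d_B = (0.4333,29.3199)
sweep = 180° − θ = 13.9615°

center=(-1.5364,40.0828) T_A=(2.9719,30.1131) T_B=(0.4333,29.3199) sweep=13.9615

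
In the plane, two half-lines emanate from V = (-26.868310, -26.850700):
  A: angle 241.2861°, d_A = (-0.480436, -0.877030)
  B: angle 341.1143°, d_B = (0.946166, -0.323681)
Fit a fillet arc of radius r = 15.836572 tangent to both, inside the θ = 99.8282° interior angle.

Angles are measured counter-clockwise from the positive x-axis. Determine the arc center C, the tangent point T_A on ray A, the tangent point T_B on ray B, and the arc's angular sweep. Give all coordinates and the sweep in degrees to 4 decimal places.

center=(-19.3829,-46.1491) T_A=(-33.2720,-38.5406) T_B=(-14.2569,-31.1650) sweep=80.1718

bisector direction at 291.2002° = (0.361628,-0.932323)
center distance |VC| = r/sin(θ/2) = 15.836572/sin(49.9141°) = 20.699240
C = V + |VC|·bis = (-19.3829,-46.1491)
T_A = V + ((C−V)·d_A)·d_A = V + 13.3290·d_A = (-33.2720,-38.5406)
T_B = V + ((C−V)·d_B)·d_B = V + 13.3290·d_B = (-14.2569,-31.1650)
sweep = 180° − θ = 80.1718°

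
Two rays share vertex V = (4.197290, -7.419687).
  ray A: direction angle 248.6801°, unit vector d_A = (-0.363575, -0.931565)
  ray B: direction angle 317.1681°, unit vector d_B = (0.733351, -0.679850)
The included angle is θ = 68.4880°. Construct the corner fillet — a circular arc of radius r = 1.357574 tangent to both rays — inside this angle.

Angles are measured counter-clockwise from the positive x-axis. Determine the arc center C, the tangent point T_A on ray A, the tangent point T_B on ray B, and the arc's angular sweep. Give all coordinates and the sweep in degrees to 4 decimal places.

bisector direction at 282.9241° = (0.223660,-0.974667)
center distance |VC| = r/sin(θ/2) = 1.357574/sin(34.2440°) = 2.412528
C = V + |VC|·bis = (4.7369,-9.7711)
T_A = V + ((C−V)·d_A)·d_A = V + 1.9943·d_A = (3.4722,-9.2775)
T_B = V + ((C−V)·d_B)·d_B = V + 1.9943·d_B = (5.6598,-8.7755)
sweep = 180° − θ = 111.5120°

center=(4.7369,-9.7711) T_A=(3.4722,-9.2775) T_B=(5.6598,-8.7755) sweep=111.5120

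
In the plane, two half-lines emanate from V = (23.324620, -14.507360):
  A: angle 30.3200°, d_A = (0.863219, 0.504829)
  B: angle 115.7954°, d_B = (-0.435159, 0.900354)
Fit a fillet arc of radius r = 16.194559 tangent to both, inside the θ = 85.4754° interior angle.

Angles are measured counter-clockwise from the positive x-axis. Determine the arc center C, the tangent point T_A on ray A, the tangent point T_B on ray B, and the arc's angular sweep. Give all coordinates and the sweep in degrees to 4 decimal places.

bisector direction at 73.0577° = (0.291409,0.956599)
center distance |VC| = r/sin(θ/2) = 16.194559/sin(42.7377°) = 23.863146
C = V + |VC|·bis = (30.2785,8.3201)
T_A = V + ((C−V)·d_A)·d_A = V + 17.5267·d_A = (38.4540,-5.6594)
T_B = V + ((C−V)·d_B)·d_B = V + 17.5267·d_B = (15.6977,1.2729)
sweep = 180° − θ = 94.5246°

center=(30.2785,8.3201) T_A=(38.4540,-5.6594) T_B=(15.6977,1.2729) sweep=94.5246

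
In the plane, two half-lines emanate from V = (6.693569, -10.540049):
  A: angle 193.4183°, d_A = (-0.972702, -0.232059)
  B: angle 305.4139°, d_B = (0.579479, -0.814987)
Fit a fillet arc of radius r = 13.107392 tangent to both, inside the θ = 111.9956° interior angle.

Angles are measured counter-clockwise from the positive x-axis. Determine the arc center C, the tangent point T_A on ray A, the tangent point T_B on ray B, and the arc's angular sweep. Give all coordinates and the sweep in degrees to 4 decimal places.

center=(1.1348,-25.3414) T_A=(-1.9068,-12.5919) T_B=(11.8172,-17.7460) sweep=68.0044

bisector direction at 249.4161° = (-0.351579,-0.936158)
center distance |VC| = r/sin(θ/2) = 13.107392/sin(55.9978°) = 15.810781
C = V + |VC|·bis = (1.1348,-25.3414)
T_A = V + ((C−V)·d_A)·d_A = V + 8.8418·d_A = (-1.9068,-12.5919)
T_B = V + ((C−V)·d_B)·d_B = V + 8.8418·d_B = (11.8172,-17.7460)
sweep = 180° − θ = 68.0044°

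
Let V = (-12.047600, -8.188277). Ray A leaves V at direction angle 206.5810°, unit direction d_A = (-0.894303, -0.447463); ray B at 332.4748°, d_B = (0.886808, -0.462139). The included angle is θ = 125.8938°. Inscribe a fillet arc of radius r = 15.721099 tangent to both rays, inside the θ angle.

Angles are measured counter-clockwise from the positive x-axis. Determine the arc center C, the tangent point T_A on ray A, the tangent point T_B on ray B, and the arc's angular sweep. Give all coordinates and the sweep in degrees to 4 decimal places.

center=(-12.1931,-25.8402) T_A=(-19.2277,-11.7808) T_B=(-4.9277,-11.8986) sweep=54.1062

bisector direction at 269.5279° = (-0.008240,-0.999966)
center distance |VC| = r/sin(θ/2) = 15.721099/sin(62.9469°) = 17.652545
C = V + |VC|·bis = (-12.1931,-25.8402)
T_A = V + ((C−V)·d_A)·d_A = V + 8.0287·d_A = (-19.2277,-11.7808)
T_B = V + ((C−V)·d_B)·d_B = V + 8.0287·d_B = (-4.9277,-11.8986)
sweep = 180° − θ = 54.1062°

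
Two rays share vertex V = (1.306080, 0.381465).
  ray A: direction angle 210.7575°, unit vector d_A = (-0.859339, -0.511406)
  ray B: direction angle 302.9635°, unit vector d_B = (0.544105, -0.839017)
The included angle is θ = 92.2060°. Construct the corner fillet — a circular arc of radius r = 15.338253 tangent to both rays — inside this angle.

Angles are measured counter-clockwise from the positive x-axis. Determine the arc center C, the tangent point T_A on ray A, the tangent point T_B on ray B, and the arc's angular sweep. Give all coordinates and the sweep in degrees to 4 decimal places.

center=(-3.5327,-20.3470) T_A=(-11.3767,-7.1663) T_B=(9.3364,-12.0014) sweep=87.7940

bisector direction at 256.8605° = (-0.227323,-0.973819)
center distance |VC| = r/sin(θ/2) = 15.338253/sin(46.1030°) = 21.285763
C = V + |VC|·bis = (-3.5327,-20.3470)
T_A = V + ((C−V)·d_A)·d_A = V + 14.7588·d_A = (-11.3767,-7.1663)
T_B = V + ((C−V)·d_B)·d_B = V + 14.7588·d_B = (9.3364,-12.0014)
sweep = 180° − θ = 87.7940°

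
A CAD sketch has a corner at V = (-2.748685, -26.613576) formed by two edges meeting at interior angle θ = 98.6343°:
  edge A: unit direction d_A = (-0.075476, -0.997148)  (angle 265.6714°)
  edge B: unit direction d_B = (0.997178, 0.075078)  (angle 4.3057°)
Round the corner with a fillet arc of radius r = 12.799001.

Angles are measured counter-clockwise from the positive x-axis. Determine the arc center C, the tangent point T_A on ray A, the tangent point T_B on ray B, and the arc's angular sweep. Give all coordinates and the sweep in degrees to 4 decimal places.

center=(9.1834,-38.5504) T_A=(-3.5791,-37.5844) T_B=(8.2225,-25.7876) sweep=81.3657

bisector direction at 314.9886° = (0.706965,-0.707248)
center distance |VC| = r/sin(θ/2) = 12.799001/sin(49.3171°) = 16.877889
C = V + |VC|·bis = (9.1834,-38.5504)
T_A = V + ((C−V)·d_A)·d_A = V + 11.0022·d_A = (-3.5791,-37.5844)
T_B = V + ((C−V)·d_B)·d_B = V + 11.0022·d_B = (8.2225,-25.7876)
sweep = 180° − θ = 81.3657°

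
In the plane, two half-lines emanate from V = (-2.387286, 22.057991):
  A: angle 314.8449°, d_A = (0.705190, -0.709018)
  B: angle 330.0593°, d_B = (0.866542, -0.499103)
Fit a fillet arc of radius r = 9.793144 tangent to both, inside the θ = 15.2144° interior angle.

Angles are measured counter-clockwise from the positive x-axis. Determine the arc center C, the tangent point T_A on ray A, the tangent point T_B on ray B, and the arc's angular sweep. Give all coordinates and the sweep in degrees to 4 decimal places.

center=(56.2649,-23.0254) T_A=(49.3214,-29.9314) T_B=(61.1527,-14.5392) sweep=164.7856

bisector direction at 322.4521° = (0.792844,-0.609424)
center distance |VC| = r/sin(θ/2) = 9.793144/sin(7.6072°) = 73.976989
C = V + |VC|·bis = (56.2649,-23.0254)
T_A = V + ((C−V)·d_A)·d_A = V + 73.3259·d_A = (49.3214,-29.9314)
T_B = V + ((C−V)·d_B)·d_B = V + 73.3259·d_B = (61.1527,-14.5392)
sweep = 180° − θ = 164.7856°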